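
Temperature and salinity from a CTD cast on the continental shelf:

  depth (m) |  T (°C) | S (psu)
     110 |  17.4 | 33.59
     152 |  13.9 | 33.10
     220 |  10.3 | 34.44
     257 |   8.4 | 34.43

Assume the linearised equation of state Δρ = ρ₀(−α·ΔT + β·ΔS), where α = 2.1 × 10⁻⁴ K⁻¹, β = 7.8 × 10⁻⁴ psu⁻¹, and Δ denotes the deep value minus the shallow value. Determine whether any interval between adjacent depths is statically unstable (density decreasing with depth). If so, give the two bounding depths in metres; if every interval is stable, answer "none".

Evaluate Δρ/ρ₀ = −αΔT + βΔS across each adjacent pair:
  110–152 m: −αΔT+βΔS = −(2.1 × 10⁻⁴)(-3.5)+(7.8 × 10⁻⁴)(-0.49) = 3.5 × 10⁻⁴ → stable
  152–220 m: −αΔT+βΔS = −(2.1 × 10⁻⁴)(-3.6)+(7.8 × 10⁻⁴)(+1.34) = 1.8 × 10⁻³ → stable
  220–257 m: −αΔT+βΔS = −(2.1 × 10⁻⁴)(-1.9)+(7.8 × 10⁻⁴)(-0.01) = 3.9 × 10⁻⁴ → stable
Every interval has Δρ > 0: the column is stably stratified throughout.

none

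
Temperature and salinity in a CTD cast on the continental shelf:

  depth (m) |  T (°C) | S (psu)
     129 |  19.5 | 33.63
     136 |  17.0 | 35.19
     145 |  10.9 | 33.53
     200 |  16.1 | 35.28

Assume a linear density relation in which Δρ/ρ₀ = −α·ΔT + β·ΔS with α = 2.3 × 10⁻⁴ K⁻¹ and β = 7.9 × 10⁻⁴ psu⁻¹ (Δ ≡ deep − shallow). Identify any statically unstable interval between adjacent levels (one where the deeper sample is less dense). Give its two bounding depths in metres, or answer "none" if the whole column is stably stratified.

none

Evaluate Δρ/ρ₀ = −αΔT + βΔS across each adjacent pair:
  129–136 m: −αΔT+βΔS = −(2.3 × 10⁻⁴)(-2.5)+(7.9 × 10⁻⁴)(+1.56) = 1.8 × 10⁻³ → stable
  136–145 m: −αΔT+βΔS = −(2.3 × 10⁻⁴)(-6.1)+(7.9 × 10⁻⁴)(-1.66) = 9.2 × 10⁻⁵ → stable
  145–200 m: −αΔT+βΔS = −(2.3 × 10⁻⁴)(+5.2)+(7.9 × 10⁻⁴)(+1.75) = 1.9 × 10⁻⁴ → stable
Every interval has Δρ > 0: the column is stably stratified throughout.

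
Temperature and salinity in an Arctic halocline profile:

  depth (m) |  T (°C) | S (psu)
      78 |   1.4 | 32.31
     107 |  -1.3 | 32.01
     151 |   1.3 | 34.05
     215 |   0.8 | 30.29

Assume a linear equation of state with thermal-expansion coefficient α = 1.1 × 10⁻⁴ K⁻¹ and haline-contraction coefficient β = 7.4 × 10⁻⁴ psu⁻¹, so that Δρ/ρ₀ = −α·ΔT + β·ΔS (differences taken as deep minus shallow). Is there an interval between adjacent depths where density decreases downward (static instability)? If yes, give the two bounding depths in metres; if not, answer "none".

151–215 m

Evaluate Δρ/ρ₀ = −αΔT + βΔS across each adjacent pair:
  78–107 m: −αΔT+βΔS = −(1.1 × 10⁻⁴)(-2.7)+(7.4 × 10⁻⁴)(-0.30) = 7.5 × 10⁻⁵ → stable
  107–151 m: −αΔT+βΔS = −(1.1 × 10⁻⁴)(+2.6)+(7.4 × 10⁻⁴)(+2.04) = 1.2 × 10⁻³ → stable
  151–215 m: −αΔT+βΔS = −(1.1 × 10⁻⁴)(-0.5)+(7.4 × 10⁻⁴)(-3.76) = -2.7 × 10⁻³ → UNSTABLE
The 151–215 m interval has Δρ < 0: lighter water underlies denser water.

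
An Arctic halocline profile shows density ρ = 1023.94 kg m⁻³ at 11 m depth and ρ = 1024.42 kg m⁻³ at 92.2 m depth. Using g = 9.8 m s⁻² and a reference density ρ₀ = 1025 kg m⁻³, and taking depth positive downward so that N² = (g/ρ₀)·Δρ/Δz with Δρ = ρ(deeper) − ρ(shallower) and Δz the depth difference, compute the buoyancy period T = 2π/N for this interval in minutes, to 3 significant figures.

13.9 min

Δρ = 1024.42 − 1023.94 = 0.48 kg m⁻³ over Δz = 92.2 − 11 = 81.2 m.
N² = (9.8/1025) × (0.48/81.2) = 5.6518 × 10⁻⁵ s⁻².
N = √(5.6518 × 10⁻⁵) = 7.5178 × 10⁻³ rad s⁻¹, so T = 2π/N = 835.77 s = 13.929 min ≈ 13.9 min.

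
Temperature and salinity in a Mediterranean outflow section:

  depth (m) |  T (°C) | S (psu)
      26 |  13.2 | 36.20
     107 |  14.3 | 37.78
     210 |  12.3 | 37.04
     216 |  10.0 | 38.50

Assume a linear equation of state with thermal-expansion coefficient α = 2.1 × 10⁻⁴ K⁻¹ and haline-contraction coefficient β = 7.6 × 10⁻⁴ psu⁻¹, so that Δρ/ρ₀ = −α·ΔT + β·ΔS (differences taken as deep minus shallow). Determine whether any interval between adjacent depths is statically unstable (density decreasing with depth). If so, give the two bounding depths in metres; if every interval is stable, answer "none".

Evaluate Δρ/ρ₀ = −αΔT + βΔS across each adjacent pair:
  26–107 m: −αΔT+βΔS = −(2.1 × 10⁻⁴)(+1.1)+(7.6 × 10⁻⁴)(+1.58) = 9.7 × 10⁻⁴ → stable
  107–210 m: −αΔT+βΔS = −(2.1 × 10⁻⁴)(-2.0)+(7.6 × 10⁻⁴)(-0.74) = -1.4 × 10⁻⁴ → UNSTABLE
  210–216 m: −αΔT+βΔS = −(2.1 × 10⁻⁴)(-2.3)+(7.6 × 10⁻⁴)(+1.46) = 1.6 × 10⁻³ → stable
The 107–210 m interval has Δρ < 0: lighter water underlies denser water.

107–210 m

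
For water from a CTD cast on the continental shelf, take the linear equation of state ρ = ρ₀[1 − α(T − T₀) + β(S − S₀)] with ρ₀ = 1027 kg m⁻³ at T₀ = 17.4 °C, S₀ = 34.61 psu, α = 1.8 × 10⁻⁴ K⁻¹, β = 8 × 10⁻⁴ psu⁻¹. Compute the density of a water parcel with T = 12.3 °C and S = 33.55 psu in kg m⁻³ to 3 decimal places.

T − T₀ = -5.1 K, S − S₀ = -1.06 psu.
Bracket = 1 − α·(-5.1) + β·(-1.06) = 1 + (7.00 × 10⁻⁵) = 1.0000700.
ρ = 1027 × 1.0000700 = 1027.072 kg m⁻³.

1027.072 kg m⁻³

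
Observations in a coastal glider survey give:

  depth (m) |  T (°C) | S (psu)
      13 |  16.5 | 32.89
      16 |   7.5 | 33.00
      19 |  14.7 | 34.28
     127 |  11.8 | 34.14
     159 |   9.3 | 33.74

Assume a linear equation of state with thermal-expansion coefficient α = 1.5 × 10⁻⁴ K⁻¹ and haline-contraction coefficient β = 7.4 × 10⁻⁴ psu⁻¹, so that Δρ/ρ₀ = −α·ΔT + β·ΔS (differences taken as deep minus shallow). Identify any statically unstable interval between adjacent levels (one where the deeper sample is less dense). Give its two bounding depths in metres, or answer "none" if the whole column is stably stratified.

Evaluate Δρ/ρ₀ = −αΔT + βΔS across each adjacent pair:
  13–16 m: −αΔT+βΔS = −(1.5 × 10⁻⁴)(-9.0)+(7.4 × 10⁻⁴)(+0.11) = 1.4 × 10⁻³ → stable
  16–19 m: −αΔT+βΔS = −(1.5 × 10⁻⁴)(+7.2)+(7.4 × 10⁻⁴)(+1.28) = -1.3 × 10⁻⁴ → UNSTABLE
  19–127 m: −αΔT+βΔS = −(1.5 × 10⁻⁴)(-2.9)+(7.4 × 10⁻⁴)(-0.14) = 3.3 × 10⁻⁴ → stable
  127–159 m: −αΔT+βΔS = −(1.5 × 10⁻⁴)(-2.5)+(7.4 × 10⁻⁴)(-0.40) = 7.9 × 10⁻⁵ → stable
The 16–19 m interval has Δρ < 0: lighter water underlies denser water.

16–19 m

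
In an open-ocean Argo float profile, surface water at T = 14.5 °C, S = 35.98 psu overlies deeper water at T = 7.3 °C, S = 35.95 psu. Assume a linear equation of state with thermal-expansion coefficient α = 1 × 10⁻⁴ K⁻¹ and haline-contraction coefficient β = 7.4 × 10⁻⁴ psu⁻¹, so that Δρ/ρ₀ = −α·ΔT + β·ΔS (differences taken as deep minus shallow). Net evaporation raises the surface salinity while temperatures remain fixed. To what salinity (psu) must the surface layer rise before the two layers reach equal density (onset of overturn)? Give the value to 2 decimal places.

36.92 psu

Neutral buoyancy requires −α(T_deep − T_surf) + β(S_deep − S_surf′) = 0.
S_surf′ = S_deep − (α/β)·ΔT = 35.95 − (1 × 10⁻⁴/7.4 × 10⁻⁴)·(-7.2) = 36.9230 psu.
Increase required: 36.9230 − 35.98 = 0.9430 psu.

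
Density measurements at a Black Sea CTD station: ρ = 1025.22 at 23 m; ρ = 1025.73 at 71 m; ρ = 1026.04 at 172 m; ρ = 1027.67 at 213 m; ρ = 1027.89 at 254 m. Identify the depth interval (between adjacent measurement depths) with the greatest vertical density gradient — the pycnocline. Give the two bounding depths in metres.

Compute the density gradient over each adjacent pair:
  23–71 m: Δρ/Δz = 0.51/48 = 0.011 kg m⁻⁴
  71–172 m: Δρ/Δz = 0.31/101 = 3.1 × 10⁻³ kg m⁻⁴
  172–213 m: Δρ/Δz = 1.63/41 = 0.040 kg m⁻⁴
  213–254 m: Δρ/Δz = 0.22/41 = 5.4 × 10⁻³ kg m⁻⁴
The largest gradient is in the 172–213 m interval — the pycnocline.

172–213 m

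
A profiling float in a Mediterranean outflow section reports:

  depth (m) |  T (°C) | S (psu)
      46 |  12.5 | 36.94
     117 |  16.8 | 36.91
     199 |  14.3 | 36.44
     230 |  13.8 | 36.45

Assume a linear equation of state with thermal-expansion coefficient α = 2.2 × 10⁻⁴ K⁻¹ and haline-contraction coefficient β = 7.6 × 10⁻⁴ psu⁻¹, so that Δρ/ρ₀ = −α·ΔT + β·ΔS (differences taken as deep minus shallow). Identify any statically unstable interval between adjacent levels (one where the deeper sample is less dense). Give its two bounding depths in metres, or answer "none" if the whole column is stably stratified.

Evaluate Δρ/ρ₀ = −αΔT + βΔS across each adjacent pair:
  46–117 m: −αΔT+βΔS = −(2.2 × 10⁻⁴)(+4.3)+(7.6 × 10⁻⁴)(-0.03) = -9.7 × 10⁻⁴ → UNSTABLE
  117–199 m: −αΔT+βΔS = −(2.2 × 10⁻⁴)(-2.5)+(7.6 × 10⁻⁴)(-0.47) = 1.9 × 10⁻⁴ → stable
  199–230 m: −αΔT+βΔS = −(2.2 × 10⁻⁴)(-0.5)+(7.6 × 10⁻⁴)(+0.01) = 1.2 × 10⁻⁴ → stable
The 46–117 m interval has Δρ < 0: lighter water underlies denser water.

46–117 m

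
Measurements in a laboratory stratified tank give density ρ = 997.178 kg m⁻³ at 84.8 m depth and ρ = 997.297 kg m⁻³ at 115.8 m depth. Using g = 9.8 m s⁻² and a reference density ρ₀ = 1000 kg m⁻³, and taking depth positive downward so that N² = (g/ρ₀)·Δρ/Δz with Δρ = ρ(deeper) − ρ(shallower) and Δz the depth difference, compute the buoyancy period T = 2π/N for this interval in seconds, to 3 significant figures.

1.02 × 10³ s

Δρ = 997.297 − 997.178 = 0.119 kg m⁻³ over Δz = 115.8 − 84.8 = 31 m.
N² = (9.8/1000) × (0.119/31) = 3.7619 × 10⁻⁵ s⁻².
N = √(3.7619 × 10⁻⁵) = 6.1334 × 10⁻³ rad s⁻¹, so T = 2π/N = 1.0244 × 10³ s ≈ 1.02 × 10³ s.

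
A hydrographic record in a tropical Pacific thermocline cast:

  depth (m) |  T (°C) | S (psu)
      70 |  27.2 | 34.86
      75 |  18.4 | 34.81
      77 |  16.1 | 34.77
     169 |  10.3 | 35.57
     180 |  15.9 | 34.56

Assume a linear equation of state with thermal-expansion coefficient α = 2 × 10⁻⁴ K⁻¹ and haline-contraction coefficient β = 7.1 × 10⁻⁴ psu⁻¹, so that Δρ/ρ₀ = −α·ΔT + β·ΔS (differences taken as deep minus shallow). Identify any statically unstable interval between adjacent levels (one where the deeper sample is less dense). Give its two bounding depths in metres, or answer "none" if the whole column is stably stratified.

Evaluate Δρ/ρ₀ = −αΔT + βΔS across each adjacent pair:
  70–75 m: −αΔT+βΔS = −(2 × 10⁻⁴)(-8.8)+(7.1 × 10⁻⁴)(-0.05) = 1.7 × 10⁻³ → stable
  75–77 m: −αΔT+βΔS = −(2 × 10⁻⁴)(-2.3)+(7.1 × 10⁻⁴)(-0.04) = 4.3 × 10⁻⁴ → stable
  77–169 m: −αΔT+βΔS = −(2 × 10⁻⁴)(-5.8)+(7.1 × 10⁻⁴)(+0.80) = 1.7 × 10⁻³ → stable
  169–180 m: −αΔT+βΔS = −(2 × 10⁻⁴)(+5.6)+(7.1 × 10⁻⁴)(-1.01) = -1.8 × 10⁻³ → UNSTABLE
The 169–180 m interval has Δρ < 0: lighter water underlies denser water.

169–180 m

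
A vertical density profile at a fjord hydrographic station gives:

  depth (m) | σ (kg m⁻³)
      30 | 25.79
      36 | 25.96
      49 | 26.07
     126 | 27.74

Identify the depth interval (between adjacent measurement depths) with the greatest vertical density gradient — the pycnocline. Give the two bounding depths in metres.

Compute the density gradient over each adjacent pair:
  30–36 m: Δρ/Δz = 0.17/6 = 0.028 kg m⁻⁴
  36–49 m: Δρ/Δz = 0.11/13 = 8.5 × 10⁻³ kg m⁻⁴
  49–126 m: Δρ/Δz = 1.67/77 = 0.022 kg m⁻⁴
The largest gradient is in the 30–36 m interval — the pycnocline.

30–36 m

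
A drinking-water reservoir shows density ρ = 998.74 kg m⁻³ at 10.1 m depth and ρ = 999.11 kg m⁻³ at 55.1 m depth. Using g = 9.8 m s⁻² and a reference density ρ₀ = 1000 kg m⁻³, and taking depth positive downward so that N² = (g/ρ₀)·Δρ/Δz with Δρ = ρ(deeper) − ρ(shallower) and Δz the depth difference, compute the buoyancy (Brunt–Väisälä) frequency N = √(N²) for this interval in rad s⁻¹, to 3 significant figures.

8.98 × 10⁻³ rad s⁻¹

Δρ = 999.11 − 998.74 = 0.37 kg m⁻³ over Δz = 55.1 − 10.1 = 45 m.
N² = (9.8/1000) × (0.37/45) = 8.0578 × 10⁻⁵ s⁻².
N = √(8.0578 × 10⁻⁵) = 8.9765 × 10⁻³ rad s⁻¹ ≈ 8.98 × 10⁻³ rad s⁻¹.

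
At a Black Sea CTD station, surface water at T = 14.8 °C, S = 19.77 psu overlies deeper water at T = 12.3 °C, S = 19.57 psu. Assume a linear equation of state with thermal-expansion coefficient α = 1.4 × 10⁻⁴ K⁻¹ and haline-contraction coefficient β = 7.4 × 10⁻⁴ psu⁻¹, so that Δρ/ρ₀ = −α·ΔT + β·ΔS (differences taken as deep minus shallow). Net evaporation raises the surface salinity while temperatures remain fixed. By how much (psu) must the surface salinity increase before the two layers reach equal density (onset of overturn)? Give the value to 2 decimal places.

0.27 psu

Neutral buoyancy requires −α(T_deep − T_surf) + β(S_deep − S_surf′) = 0.
S_surf′ = S_deep − (α/β)·ΔT = 19.57 − (1.4 × 10⁻⁴/7.4 × 10⁻⁴)·(-2.5) = 20.0430 psu.
Increase required: 20.0430 − 19.77 = 0.2730 psu.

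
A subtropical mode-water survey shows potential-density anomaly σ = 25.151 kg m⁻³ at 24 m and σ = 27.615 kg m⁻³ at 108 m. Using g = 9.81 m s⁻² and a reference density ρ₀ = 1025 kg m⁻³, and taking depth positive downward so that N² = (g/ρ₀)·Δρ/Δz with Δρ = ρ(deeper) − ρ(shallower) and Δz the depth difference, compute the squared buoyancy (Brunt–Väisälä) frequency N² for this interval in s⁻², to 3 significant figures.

Δρ = 1027.615 − 1025.151 = 2.464 kg m⁻³ over Δz = 108 − 24 = 84 m.
N² = (9.81/1025) × (2.464/84) = 2.8074 × 10⁻⁴ s⁻² ≈ 2.81 × 10⁻⁴ s⁻².
A positive N² confirms static stability across the interval.

2.81 × 10⁻⁴ s⁻²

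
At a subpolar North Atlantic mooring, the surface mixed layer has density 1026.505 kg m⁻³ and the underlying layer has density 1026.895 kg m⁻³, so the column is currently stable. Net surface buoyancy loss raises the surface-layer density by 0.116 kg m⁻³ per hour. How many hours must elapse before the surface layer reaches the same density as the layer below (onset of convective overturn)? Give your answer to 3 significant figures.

Density deficit of the surface layer: 1026.895 − 1026.505 = 0.39 kg m⁻³.
Required change = 0.39 / 0.116 = 3.36 hours.

3.36 hours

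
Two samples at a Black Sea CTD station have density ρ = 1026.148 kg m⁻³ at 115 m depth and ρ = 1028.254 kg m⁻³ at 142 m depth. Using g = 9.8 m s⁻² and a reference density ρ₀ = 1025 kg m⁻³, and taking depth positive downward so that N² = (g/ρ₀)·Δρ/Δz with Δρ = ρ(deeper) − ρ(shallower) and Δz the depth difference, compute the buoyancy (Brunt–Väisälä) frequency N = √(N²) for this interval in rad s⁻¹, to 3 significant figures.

0.0273 rad s⁻¹

Δρ = 1028.254 − 1026.148 = 2.106 kg m⁻³ over Δz = 142 − 115 = 27 m.
N² = (9.8/1025) × (2.106/27) = 7.4576 × 10⁻⁴ s⁻².
N = √(7.4576 × 10⁻⁴) = 0.027309 rad s⁻¹ ≈ 0.0273 rad s⁻¹.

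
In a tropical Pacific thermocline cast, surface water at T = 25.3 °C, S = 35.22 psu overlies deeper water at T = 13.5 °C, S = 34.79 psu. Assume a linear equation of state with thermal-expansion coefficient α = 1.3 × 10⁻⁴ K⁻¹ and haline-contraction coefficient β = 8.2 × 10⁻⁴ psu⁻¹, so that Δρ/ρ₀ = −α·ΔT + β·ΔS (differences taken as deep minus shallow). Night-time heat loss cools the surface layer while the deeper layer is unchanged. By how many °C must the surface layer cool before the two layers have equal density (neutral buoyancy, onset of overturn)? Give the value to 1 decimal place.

9.1 °C

Neutral buoyancy requires Δρ = 0, i.e. −α(T_deep − T_surf′) + β(S_deep − S_surf) = 0.
T_surf′ = T_deep − (β/α)·ΔS = 13.5 − (8.2 × 10⁻⁴/1.3 × 10⁻⁴)·(-0.43) = 16.212 °C.
Cooling required: 25.3 − (16.212) = 9.088 °C.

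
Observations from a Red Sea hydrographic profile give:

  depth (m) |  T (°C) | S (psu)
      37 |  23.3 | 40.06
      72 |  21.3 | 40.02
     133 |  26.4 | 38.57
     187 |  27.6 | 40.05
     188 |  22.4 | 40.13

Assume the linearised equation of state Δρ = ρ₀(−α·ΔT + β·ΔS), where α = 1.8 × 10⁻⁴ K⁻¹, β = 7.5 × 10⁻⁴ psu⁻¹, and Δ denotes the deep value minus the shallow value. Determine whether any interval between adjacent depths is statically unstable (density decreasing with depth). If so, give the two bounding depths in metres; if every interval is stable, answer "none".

Evaluate Δρ/ρ₀ = −αΔT + βΔS across each adjacent pair:
  37–72 m: −αΔT+βΔS = −(1.8 × 10⁻⁴)(-2.0)+(7.5 × 10⁻⁴)(-0.04) = 3.3 × 10⁻⁴ → stable
  72–133 m: −αΔT+βΔS = −(1.8 × 10⁻⁴)(+5.1)+(7.5 × 10⁻⁴)(-1.45) = -2.0 × 10⁻³ → UNSTABLE
  133–187 m: −αΔT+βΔS = −(1.8 × 10⁻⁴)(+1.2)+(7.5 × 10⁻⁴)(+1.48) = 8.9 × 10⁻⁴ → stable
  187–188 m: −αΔT+βΔS = −(1.8 × 10⁻⁴)(-5.2)+(7.5 × 10⁻⁴)(+0.08) = 1.0 × 10⁻³ → stable
The 72–133 m interval has Δρ < 0: lighter water underlies denser water.

72–133 m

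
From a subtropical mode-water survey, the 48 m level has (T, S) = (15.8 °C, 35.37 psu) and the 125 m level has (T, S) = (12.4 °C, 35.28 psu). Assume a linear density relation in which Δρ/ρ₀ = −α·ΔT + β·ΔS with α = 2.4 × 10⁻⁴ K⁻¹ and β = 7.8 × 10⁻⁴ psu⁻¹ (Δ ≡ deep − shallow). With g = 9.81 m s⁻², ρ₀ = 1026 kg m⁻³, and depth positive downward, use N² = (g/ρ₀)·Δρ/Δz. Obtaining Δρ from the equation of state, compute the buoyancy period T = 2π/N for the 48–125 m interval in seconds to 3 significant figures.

ΔT = -3.4 K, ΔS = -0.09 psu (deep − shallow).
Δρ/ρ₀ = −αΔT + βΔS = 8.16 × 10⁻⁴ − 7.02 × 10⁻⁵ = 7.458 × 10⁻⁴, so Δρ ≈ 0.7652 kg m⁻³.
N² = (g/ρ₀)·Δρ/Δz = g·(Δρ/ρ₀)/Δz = 9.81 × 7.458 × 10⁻⁴ / 77 = 9.5017 × 10⁻⁵ s⁻².
N = √(9.5017 × 10⁻⁵) = 9.7477 × 10⁻³ rad s⁻¹ → T = 2π/N = 644.58 s ≈ 645 s.

645 s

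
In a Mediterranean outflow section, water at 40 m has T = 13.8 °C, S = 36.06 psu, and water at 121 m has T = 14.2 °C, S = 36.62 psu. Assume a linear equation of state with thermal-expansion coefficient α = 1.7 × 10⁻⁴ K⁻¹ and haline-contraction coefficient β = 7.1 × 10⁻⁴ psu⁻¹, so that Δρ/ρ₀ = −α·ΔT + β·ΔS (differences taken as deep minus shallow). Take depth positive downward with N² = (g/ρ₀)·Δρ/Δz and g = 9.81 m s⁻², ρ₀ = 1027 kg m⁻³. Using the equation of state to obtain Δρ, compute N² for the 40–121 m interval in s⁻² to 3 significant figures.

3.99 × 10⁻⁵ s⁻²

ΔT = +0.4 K, ΔS = +0.56 psu (deep − shallow).
Δρ/ρ₀ = −αΔT + βΔS = -6.80 × 10⁻⁵ + 3.976 × 10⁻⁴ = 3.296 × 10⁻⁴, so Δρ ≈ 0.3385 kg m⁻³.
N² = (g/ρ₀)·Δρ/Δz = g·(Δρ/ρ₀)/Δz = 9.81 × 3.296 × 10⁻⁴ / 81 = 3.9918 × 10⁻⁵ s⁻² ≈ 3.99 × 10⁻⁵ s⁻².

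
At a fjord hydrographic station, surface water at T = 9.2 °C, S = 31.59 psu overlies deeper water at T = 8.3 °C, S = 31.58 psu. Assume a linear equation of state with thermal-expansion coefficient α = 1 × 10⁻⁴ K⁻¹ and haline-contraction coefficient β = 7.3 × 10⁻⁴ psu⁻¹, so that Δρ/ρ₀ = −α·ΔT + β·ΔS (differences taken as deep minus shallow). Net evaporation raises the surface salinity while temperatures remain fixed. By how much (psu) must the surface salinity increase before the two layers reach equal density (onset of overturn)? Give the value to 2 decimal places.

Neutral buoyancy requires −α(T_deep − T_surf) + β(S_deep − S_surf′) = 0.
S_surf′ = S_deep − (α/β)·ΔT = 31.58 − (1 × 10⁻⁴/7.3 × 10⁻⁴)·(-0.9) = 31.7033 psu.
Increase required: 31.7033 − 31.59 = 0.1133 psu.

0.11 psu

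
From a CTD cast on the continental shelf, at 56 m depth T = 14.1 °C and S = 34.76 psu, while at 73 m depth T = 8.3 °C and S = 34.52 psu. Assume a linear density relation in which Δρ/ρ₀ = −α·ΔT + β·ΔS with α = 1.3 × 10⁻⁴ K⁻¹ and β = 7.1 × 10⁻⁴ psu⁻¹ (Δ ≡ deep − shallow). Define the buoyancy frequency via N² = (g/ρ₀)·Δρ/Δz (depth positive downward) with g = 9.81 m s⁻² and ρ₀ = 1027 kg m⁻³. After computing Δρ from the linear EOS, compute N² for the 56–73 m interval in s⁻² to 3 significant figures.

3.37 × 10⁻⁴ s⁻²

ΔT = -5.8 K, ΔS = -0.24 psu (deep − shallow).
Δρ/ρ₀ = −αΔT + βΔS = 7.54 × 10⁻⁴ − 1.704 × 10⁻⁴ = 5.836 × 10⁻⁴, so Δρ ≈ 0.5994 kg m⁻³.
N² = (g/ρ₀)·Δρ/Δz = g·(Δρ/ρ₀)/Δz = 9.81 × 5.836 × 10⁻⁴ / 17 = 3.3677 × 10⁻⁴ s⁻² ≈ 3.37 × 10⁻⁴ s⁻².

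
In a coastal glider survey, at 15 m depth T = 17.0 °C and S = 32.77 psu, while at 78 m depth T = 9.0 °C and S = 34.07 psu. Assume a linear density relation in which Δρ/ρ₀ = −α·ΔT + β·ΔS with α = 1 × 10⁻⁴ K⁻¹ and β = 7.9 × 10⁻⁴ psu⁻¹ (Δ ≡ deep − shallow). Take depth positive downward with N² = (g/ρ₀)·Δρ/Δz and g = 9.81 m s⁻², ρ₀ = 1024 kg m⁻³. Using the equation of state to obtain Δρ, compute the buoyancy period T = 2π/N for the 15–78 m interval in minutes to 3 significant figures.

6.21 min

ΔT = -8.0 K, ΔS = +1.30 psu (deep − shallow).
Δρ/ρ₀ = −αΔT + βΔS = 8.00 × 10⁻⁴ + 1.027 × 10⁻³ = 1.827 × 10⁻³, so Δρ ≈ 1.871 kg m⁻³.
N² = (g/ρ₀)·Δρ/Δz = g·(Δρ/ρ₀)/Δz = 9.81 × 1.827 × 10⁻³ / 63 = 2.8449 × 10⁻⁴ s⁻².
N = √(2.8449 × 10⁻⁴) = 0.016867 rad s⁻¹ → T = 2π/N = 372.51 s = 6.2085 min ≈ 6.21 min.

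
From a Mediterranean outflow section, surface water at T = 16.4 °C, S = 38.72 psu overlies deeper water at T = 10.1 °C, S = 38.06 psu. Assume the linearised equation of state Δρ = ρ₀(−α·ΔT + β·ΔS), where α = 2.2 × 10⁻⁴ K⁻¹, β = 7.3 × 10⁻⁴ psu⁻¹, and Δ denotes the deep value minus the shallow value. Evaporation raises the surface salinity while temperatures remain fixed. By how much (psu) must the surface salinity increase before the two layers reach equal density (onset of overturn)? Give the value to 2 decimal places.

Neutral buoyancy requires −α(T_deep − T_surf) + β(S_deep − S_surf′) = 0.
S_surf′ = S_deep − (α/β)·ΔT = 38.06 − (2.2 × 10⁻⁴/7.3 × 10⁻⁴)·(-6.3) = 39.9586 psu.
Increase required: 39.9586 − 38.72 = 1.2386 psu.

1.24 psu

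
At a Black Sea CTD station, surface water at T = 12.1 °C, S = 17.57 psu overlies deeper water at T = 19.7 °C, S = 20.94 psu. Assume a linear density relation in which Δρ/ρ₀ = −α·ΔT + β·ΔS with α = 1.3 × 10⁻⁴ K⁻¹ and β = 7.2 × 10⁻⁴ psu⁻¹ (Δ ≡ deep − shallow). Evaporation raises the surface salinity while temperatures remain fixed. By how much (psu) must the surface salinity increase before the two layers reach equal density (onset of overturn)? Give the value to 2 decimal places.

2.00 psu

Neutral buoyancy requires −α(T_deep − T_surf) + β(S_deep − S_surf′) = 0.
S_surf′ = S_deep − (α/β)·ΔT = 20.94 − (1.3 × 10⁻⁴/7.2 × 10⁻⁴)·(+7.6) = 19.5678 psu.
Increase required: 19.5678 − 17.57 = 1.9978 psu.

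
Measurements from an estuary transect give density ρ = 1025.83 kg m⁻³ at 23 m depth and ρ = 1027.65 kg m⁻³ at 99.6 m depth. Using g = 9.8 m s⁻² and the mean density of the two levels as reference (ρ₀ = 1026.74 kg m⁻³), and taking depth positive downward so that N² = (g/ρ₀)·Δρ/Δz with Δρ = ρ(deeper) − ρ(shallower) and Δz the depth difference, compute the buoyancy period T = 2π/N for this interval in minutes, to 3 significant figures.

Δρ = 1027.65 − 1025.83 = 1.82 kg m⁻³ over Δz = 99.6 − 23 = 76.6 m.
N² = (9.8/1026.74) × (1.82/76.6) = 2.2678 × 10⁻⁴ s⁻².
N = √(2.2678 × 10⁻⁴) = 0.015059 rad s⁻¹, so T = 2π/N = 417.24 s = 6.9540 min ≈ 6.95 min.
Since Δρ > 0 the layer is stably stratified.

6.95 min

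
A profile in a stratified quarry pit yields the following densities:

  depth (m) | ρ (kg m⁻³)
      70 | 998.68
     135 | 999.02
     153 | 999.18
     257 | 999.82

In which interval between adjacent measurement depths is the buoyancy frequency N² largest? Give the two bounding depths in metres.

135–153 m

Compute the density gradient over each adjacent pair:
  70–135 m: Δρ/Δz = 0.34/65 = 5.2 × 10⁻³ kg m⁻⁴
  135–153 m: Δρ/Δz = 0.16/18 = 8.9 × 10⁻³ kg m⁻⁴
  153–257 m: Δρ/Δz = 0.64/104 = 6.2 × 10⁻³ kg m⁻⁴
The largest gradient is in the 135–153 m interval — the pycnocline.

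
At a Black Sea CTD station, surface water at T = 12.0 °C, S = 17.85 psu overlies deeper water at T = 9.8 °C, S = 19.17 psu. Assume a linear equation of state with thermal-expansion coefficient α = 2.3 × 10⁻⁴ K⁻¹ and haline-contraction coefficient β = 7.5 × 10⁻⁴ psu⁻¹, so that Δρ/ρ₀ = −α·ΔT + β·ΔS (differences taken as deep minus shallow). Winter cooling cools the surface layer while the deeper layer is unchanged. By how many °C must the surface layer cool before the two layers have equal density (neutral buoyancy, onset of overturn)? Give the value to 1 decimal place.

Neutral buoyancy requires Δρ = 0, i.e. −α(T_deep − T_surf′) + β(S_deep − S_surf) = 0.
T_surf′ = T_deep − (β/α)·ΔS = 9.8 − (7.5 × 10⁻⁴/2.3 × 10⁻⁴)·(+1.32) = 5.496 °C.
Cooling required: 12.0 − (5.496) = 6.504 °C.

6.5 °C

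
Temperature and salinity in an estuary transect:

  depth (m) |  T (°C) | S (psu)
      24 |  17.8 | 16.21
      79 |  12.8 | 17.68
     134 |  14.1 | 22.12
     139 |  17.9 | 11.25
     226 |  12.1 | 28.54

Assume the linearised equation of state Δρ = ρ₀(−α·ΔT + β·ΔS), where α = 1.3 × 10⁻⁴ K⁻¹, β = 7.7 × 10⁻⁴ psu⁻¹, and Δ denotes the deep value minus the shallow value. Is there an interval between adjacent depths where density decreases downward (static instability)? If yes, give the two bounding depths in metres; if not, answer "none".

134–139 m

Evaluate Δρ/ρ₀ = −αΔT + βΔS across each adjacent pair:
  24–79 m: −αΔT+βΔS = −(1.3 × 10⁻⁴)(-5.0)+(7.7 × 10⁻⁴)(+1.47) = 1.8 × 10⁻³ → stable
  79–134 m: −αΔT+βΔS = −(1.3 × 10⁻⁴)(+1.3)+(7.7 × 10⁻⁴)(+4.44) = 3.2 × 10⁻³ → stable
  134–139 m: −αΔT+βΔS = −(1.3 × 10⁻⁴)(+3.8)+(7.7 × 10⁻⁴)(-10.87) = -8.9 × 10⁻³ → UNSTABLE
  139–226 m: −αΔT+βΔS = −(1.3 × 10⁻⁴)(-5.8)+(7.7 × 10⁻⁴)(+17.29) = 0.014 → stable
The 134–139 m interval has Δρ < 0: lighter water underlies denser water.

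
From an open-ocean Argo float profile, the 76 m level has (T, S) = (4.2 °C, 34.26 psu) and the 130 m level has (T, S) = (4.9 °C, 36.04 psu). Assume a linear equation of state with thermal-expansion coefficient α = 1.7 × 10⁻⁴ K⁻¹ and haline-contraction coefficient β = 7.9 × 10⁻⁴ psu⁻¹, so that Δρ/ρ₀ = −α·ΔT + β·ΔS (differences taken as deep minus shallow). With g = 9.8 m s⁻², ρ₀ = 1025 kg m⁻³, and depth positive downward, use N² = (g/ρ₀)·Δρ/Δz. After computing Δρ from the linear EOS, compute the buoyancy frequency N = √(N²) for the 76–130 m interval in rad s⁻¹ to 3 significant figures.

0.0153 rad s⁻¹

ΔT = +0.7 K, ΔS = +1.78 psu (deep − shallow).
Δρ/ρ₀ = −αΔT + βΔS = -1.19 × 10⁻⁴ + 1.4062 × 10⁻³ = 1.2872 × 10⁻³, so Δρ ≈ 1.319 kg m⁻³.
N² = (g/ρ₀)·Δρ/Δz = g·(Δρ/ρ₀)/Δz = 9.8 × 1.2872 × 10⁻³ / 54 = 2.3360 × 10⁻⁴ s⁻².
N = √(2.3360 × 10⁻⁴) = 0.015284 rad s⁻¹ ≈ 0.0153 rad s⁻¹.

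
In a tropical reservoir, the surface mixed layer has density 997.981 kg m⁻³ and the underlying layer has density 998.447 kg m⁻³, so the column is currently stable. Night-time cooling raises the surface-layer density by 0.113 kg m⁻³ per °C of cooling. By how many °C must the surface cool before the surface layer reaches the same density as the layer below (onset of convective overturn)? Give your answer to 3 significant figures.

4.12 °C

Density deficit of the surface layer: 998.447 − 997.981 = 0.466 kg m⁻³.
Required change = 0.466 / 0.113 = 4.12 °C.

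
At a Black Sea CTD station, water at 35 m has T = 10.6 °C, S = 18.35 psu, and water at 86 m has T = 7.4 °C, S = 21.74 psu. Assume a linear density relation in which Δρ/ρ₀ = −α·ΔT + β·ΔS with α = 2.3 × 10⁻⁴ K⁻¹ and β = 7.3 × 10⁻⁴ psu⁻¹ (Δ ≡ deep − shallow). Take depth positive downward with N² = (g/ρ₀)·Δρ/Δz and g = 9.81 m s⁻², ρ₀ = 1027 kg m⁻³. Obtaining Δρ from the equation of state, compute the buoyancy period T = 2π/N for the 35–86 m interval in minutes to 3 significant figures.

4.21 min

ΔT = -3.2 K, ΔS = +3.39 psu (deep − shallow).
Δρ/ρ₀ = −αΔT + βΔS = 7.36 × 10⁻⁴ + 2.4747 × 10⁻³ = 3.2107 × 10⁻³, so Δρ ≈ 3.297 kg m⁻³.
N² = (g/ρ₀)·Δρ/Δz = g·(Δρ/ρ₀)/Δz = 9.81 × 3.2107 × 10⁻³ / 51 = 6.1759 × 10⁻⁴ s⁻².
N = √(6.1759 × 10⁻⁴) = 0.024851 rad s⁻¹ → T = 2π/N = 252.83 s = 4.2138 min ≈ 4.21 min.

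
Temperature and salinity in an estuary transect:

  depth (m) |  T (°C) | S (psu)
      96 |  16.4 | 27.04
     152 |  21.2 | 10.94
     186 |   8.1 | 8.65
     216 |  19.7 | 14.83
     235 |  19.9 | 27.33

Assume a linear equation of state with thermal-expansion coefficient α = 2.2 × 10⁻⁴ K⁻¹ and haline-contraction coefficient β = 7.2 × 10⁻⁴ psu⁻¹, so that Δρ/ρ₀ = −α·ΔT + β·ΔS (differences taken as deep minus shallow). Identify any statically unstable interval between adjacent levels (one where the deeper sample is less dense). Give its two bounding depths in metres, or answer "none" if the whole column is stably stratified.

96–152 m

Evaluate Δρ/ρ₀ = −αΔT + βΔS across each adjacent pair:
  96–152 m: −αΔT+βΔS = −(2.2 × 10⁻⁴)(+4.8)+(7.2 × 10⁻⁴)(-16.10) = -0.013 → UNSTABLE
  152–186 m: −αΔT+βΔS = −(2.2 × 10⁻⁴)(-13.1)+(7.2 × 10⁻⁴)(-2.29) = 1.2 × 10⁻³ → stable
  186–216 m: −αΔT+βΔS = −(2.2 × 10⁻⁴)(+11.6)+(7.2 × 10⁻⁴)(+6.18) = 1.9 × 10⁻³ → stable
  216–235 m: −αΔT+βΔS = −(2.2 × 10⁻⁴)(+0.2)+(7.2 × 10⁻⁴)(+12.50) = 9.0 × 10⁻³ → stable
The 96–152 m interval has Δρ < 0: lighter water underlies denser water.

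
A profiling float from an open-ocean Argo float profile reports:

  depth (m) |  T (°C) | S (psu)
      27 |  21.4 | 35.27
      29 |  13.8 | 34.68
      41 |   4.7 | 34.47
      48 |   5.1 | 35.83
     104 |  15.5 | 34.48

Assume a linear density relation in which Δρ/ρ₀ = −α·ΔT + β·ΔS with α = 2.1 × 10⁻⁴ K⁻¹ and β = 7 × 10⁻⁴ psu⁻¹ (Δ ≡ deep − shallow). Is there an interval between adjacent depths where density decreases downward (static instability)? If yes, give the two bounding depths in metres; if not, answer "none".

48–104 m

Evaluate Δρ/ρ₀ = −αΔT + βΔS across each adjacent pair:
  27–29 m: −αΔT+βΔS = −(2.1 × 10⁻⁴)(-7.6)+(7 × 10⁻⁴)(-0.59) = 1.2 × 10⁻³ → stable
  29–41 m: −αΔT+βΔS = −(2.1 × 10⁻⁴)(-9.1)+(7 × 10⁻⁴)(-0.21) = 1.8 × 10⁻³ → stable
  41–48 m: −αΔT+βΔS = −(2.1 × 10⁻⁴)(+0.4)+(7 × 10⁻⁴)(+1.36) = 8.7 × 10⁻⁴ → stable
  48–104 m: −αΔT+βΔS = −(2.1 × 10⁻⁴)(+10.4)+(7 × 10⁻⁴)(-1.35) = -3.1 × 10⁻³ → UNSTABLE
The 48–104 m interval has Δρ < 0: lighter water underlies denser water.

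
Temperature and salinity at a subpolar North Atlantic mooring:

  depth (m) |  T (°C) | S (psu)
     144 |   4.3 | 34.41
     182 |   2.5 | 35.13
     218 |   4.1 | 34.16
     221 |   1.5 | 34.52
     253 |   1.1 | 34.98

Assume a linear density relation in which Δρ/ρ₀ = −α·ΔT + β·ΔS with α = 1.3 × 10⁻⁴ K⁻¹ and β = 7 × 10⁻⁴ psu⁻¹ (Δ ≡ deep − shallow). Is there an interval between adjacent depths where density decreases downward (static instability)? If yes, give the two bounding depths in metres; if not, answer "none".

182–218 m

Evaluate Δρ/ρ₀ = −αΔT + βΔS across each adjacent pair:
  144–182 m: −αΔT+βΔS = −(1.3 × 10⁻⁴)(-1.8)+(7 × 10⁻⁴)(+0.72) = 7.4 × 10⁻⁴ → stable
  182–218 m: −αΔT+βΔS = −(1.3 × 10⁻⁴)(+1.6)+(7 × 10⁻⁴)(-0.97) = -8.9 × 10⁻⁴ → UNSTABLE
  218–221 m: −αΔT+βΔS = −(1.3 × 10⁻⁴)(-2.6)+(7 × 10⁻⁴)(+0.36) = 5.9 × 10⁻⁴ → stable
  221–253 m: −αΔT+βΔS = −(1.3 × 10⁻⁴)(-0.4)+(7 × 10⁻⁴)(+0.46) = 3.7 × 10⁻⁴ → stable
The 182–218 m interval has Δρ < 0: lighter water underlies denser water.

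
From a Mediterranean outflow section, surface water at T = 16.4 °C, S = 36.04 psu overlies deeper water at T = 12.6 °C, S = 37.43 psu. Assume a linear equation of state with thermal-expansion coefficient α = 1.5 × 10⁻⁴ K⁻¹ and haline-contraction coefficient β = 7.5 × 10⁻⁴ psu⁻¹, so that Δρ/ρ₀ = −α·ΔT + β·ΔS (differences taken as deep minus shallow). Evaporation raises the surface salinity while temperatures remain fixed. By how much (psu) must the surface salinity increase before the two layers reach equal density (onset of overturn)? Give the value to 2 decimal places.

2.15 psu

Neutral buoyancy requires −α(T_deep − T_surf) + β(S_deep − S_surf′) = 0.
S_surf′ = S_deep − (α/β)·ΔT = 37.43 − (1.5 × 10⁻⁴/7.5 × 10⁻⁴)·(-3.8) = 38.1900 psu.
Increase required: 38.1900 − 36.04 = 2.1500 psu.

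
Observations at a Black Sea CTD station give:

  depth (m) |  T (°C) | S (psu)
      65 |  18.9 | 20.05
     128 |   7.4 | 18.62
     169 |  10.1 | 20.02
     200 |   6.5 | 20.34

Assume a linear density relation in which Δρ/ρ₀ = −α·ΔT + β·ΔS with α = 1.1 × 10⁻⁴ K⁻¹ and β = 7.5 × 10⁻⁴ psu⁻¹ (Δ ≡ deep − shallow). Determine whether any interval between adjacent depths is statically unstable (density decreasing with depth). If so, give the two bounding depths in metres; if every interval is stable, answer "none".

none

Evaluate Δρ/ρ₀ = −αΔT + βΔS across each adjacent pair:
  65–128 m: −αΔT+βΔS = −(1.1 × 10⁻⁴)(-11.5)+(7.5 × 10⁻⁴)(-1.43) = 1.9 × 10⁻⁴ → stable
  128–169 m: −αΔT+βΔS = −(1.1 × 10⁻⁴)(+2.7)+(7.5 × 10⁻⁴)(+1.40) = 7.5 × 10⁻⁴ → stable
  169–200 m: −αΔT+βΔS = −(1.1 × 10⁻⁴)(-3.6)+(7.5 × 10⁻⁴)(+0.32) = 6.4 × 10⁻⁴ → stable
Every interval has Δρ > 0: the column is stably stratified throughout.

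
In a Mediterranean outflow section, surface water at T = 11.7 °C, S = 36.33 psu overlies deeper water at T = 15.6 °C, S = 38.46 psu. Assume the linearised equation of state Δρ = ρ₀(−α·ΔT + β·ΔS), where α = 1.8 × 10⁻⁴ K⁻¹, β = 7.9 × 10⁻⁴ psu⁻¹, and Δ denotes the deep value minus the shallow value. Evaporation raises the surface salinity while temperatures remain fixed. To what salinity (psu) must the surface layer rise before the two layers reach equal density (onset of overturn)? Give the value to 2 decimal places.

Neutral buoyancy requires −α(T_deep − T_surf) + β(S_deep − S_surf′) = 0.
S_surf′ = S_deep − (α/β)·ΔT = 38.46 − (1.8 × 10⁻⁴/7.9 × 10⁻⁴)·(+3.9) = 37.5714 psu.
Increase required: 37.5714 − 36.33 = 1.2414 psu.

37.57 psu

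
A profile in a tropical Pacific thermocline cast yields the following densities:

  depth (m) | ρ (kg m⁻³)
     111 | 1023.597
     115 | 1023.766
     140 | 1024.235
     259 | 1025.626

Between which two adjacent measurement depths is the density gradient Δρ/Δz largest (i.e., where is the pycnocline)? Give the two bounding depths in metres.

Compute the density gradient over each adjacent pair:
  111–115 m: Δρ/Δz = 0.169/4 = 0.042 kg m⁻⁴
  115–140 m: Δρ/Δz = 0.469/25 = 0.019 kg m⁻⁴
  140–259 m: Δρ/Δz = 1.391/119 = 0.012 kg m⁻⁴
The largest gradient is in the 111–115 m interval — the pycnocline.

111–115 m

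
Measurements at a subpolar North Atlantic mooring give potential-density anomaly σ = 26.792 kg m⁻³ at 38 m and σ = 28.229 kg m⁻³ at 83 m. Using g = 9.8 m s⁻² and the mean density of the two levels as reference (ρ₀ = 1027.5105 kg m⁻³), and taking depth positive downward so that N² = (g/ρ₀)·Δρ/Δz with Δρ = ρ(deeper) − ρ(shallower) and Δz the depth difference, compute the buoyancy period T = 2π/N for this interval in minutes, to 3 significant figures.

6.00 min

Δρ = 1028.229 − 1026.792 = 1.437 kg m⁻³ over Δz = 83 − 38 = 45 m.
N² = (9.8/1027.5105) × (1.437/45) = 3.0457 × 10⁻⁴ s⁻².
N = √(3.0457 × 10⁻⁴) = 0.017452 rad s⁻¹, so T = 2π/N = 360.03 s = 6.0005 min ≈ 6.00 min.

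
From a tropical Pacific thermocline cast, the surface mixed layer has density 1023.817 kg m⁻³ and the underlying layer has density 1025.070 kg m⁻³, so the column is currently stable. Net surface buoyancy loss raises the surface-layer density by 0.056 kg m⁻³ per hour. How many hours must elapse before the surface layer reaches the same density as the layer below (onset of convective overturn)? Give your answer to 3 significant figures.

22.4 hours

Density deficit of the surface layer: 1025.070 − 1023.817 = 1.253 kg m⁻³.
Required change = 1.253 / 0.056 = 22.4 hours.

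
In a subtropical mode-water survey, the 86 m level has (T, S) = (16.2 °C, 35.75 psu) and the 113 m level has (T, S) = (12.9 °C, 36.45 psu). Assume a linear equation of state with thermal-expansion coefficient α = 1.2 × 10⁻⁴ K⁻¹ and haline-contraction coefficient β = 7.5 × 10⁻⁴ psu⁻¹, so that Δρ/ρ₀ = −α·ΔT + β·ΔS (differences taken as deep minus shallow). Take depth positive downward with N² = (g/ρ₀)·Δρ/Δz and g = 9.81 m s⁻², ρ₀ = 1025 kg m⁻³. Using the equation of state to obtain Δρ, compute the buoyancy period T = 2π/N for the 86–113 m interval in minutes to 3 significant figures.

ΔT = -3.3 K, ΔS = +0.70 psu (deep − shallow).
Δρ/ρ₀ = −αΔT + βΔS = 3.96 × 10⁻⁴ + 5.25 × 10⁻⁴ = 9.21 × 10⁻⁴, so Δρ ≈ 0.9440 kg m⁻³.
N² = (g/ρ₀)·Δρ/Δz = g·(Δρ/ρ₀)/Δz = 9.81 × 9.21 × 10⁻⁴ / 27 = 3.3463 × 10⁻⁴ s⁻².
N = √(3.3463 × 10⁻⁴) = 0.018293 rad s⁻¹ → T = 2π/N = 343.47 s = 5.7245 min ≈ 5.72 min.

5.72 min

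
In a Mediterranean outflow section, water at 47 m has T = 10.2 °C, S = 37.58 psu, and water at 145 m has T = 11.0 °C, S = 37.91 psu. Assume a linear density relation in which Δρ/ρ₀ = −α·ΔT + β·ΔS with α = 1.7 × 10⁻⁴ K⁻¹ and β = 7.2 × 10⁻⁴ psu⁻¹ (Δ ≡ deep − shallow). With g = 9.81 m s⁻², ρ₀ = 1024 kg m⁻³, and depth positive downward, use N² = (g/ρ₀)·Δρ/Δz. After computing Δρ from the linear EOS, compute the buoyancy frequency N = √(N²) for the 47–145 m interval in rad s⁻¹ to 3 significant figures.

3.19 × 10⁻³ rad s⁻¹

ΔT = +0.8 K, ΔS = +0.33 psu (deep − shallow).
Δρ/ρ₀ = −αΔT + βΔS = -1.36 × 10⁻⁴ + 2.376 × 10⁻⁴ = 1.016 × 10⁻⁴, so Δρ ≈ 0.1040 kg m⁻³.
N² = (g/ρ₀)·Δρ/Δz = g·(Δρ/ρ₀)/Δz = 9.81 × 1.016 × 10⁻⁴ / 98 = 1.0170 × 10⁻⁵ s⁻².
N = √(1.0170 × 10⁻⁵) = 3.1890 × 10⁻³ rad s⁻¹ ≈ 3.19 × 10⁻³ rad s⁻¹.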